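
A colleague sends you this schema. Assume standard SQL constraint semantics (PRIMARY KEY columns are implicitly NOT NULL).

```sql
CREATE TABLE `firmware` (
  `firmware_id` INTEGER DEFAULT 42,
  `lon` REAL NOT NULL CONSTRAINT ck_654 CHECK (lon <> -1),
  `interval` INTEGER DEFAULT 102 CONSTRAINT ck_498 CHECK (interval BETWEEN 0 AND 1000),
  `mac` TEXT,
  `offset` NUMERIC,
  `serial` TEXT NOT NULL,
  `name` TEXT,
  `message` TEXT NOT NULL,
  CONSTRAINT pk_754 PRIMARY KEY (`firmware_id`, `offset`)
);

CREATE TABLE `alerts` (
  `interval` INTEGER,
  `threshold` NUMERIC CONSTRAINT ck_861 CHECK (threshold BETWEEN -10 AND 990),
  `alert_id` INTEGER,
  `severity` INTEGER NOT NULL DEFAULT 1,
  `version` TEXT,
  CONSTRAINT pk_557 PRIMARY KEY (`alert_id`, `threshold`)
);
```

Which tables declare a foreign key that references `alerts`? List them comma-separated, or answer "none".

No REFERENCES clause anywhere in the schema names alerts.

none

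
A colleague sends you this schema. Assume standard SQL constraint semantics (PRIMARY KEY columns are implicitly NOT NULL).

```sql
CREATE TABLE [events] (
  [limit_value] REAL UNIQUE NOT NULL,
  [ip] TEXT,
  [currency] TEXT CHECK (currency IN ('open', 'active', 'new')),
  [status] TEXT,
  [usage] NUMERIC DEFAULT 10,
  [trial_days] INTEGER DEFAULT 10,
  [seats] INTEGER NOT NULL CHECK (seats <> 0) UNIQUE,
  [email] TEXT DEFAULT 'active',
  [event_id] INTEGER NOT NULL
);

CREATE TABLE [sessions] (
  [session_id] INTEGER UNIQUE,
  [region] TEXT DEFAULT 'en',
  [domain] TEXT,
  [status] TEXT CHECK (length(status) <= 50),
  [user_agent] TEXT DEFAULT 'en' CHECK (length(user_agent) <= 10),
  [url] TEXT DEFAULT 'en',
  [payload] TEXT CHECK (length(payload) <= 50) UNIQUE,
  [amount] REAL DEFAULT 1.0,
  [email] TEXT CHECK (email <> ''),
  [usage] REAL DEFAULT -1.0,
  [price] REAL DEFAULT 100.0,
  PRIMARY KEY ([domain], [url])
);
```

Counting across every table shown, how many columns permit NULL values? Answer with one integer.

events: 6 nullable (ip, currency, status, usage, trial_days, email — PK none and explicit NOT NULL columns excluded).
sessions: 9 nullable (session_id, region, status, user_agent, payload, amount, email, usage, price — PK (domain, url) and explicit NOT NULL columns excluded).
Total: 6 + 9 = 15.

15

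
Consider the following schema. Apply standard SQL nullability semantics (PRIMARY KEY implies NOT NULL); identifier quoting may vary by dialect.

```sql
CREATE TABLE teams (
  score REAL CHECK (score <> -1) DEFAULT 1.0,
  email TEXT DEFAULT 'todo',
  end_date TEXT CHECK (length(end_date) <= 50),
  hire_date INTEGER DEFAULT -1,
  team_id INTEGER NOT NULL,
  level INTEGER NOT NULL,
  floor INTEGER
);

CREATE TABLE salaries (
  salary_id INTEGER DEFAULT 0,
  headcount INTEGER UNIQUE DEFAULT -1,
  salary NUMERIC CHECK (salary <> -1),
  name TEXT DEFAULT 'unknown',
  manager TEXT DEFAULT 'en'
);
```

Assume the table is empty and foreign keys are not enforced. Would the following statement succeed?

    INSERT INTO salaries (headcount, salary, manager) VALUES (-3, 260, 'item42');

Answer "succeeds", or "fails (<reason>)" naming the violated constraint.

succeeds

salaries has no NOT NULL or PRIMARY KEY columns.
CHECK constraints: 260 satisfies (salary <> -1).
No constraint is violated.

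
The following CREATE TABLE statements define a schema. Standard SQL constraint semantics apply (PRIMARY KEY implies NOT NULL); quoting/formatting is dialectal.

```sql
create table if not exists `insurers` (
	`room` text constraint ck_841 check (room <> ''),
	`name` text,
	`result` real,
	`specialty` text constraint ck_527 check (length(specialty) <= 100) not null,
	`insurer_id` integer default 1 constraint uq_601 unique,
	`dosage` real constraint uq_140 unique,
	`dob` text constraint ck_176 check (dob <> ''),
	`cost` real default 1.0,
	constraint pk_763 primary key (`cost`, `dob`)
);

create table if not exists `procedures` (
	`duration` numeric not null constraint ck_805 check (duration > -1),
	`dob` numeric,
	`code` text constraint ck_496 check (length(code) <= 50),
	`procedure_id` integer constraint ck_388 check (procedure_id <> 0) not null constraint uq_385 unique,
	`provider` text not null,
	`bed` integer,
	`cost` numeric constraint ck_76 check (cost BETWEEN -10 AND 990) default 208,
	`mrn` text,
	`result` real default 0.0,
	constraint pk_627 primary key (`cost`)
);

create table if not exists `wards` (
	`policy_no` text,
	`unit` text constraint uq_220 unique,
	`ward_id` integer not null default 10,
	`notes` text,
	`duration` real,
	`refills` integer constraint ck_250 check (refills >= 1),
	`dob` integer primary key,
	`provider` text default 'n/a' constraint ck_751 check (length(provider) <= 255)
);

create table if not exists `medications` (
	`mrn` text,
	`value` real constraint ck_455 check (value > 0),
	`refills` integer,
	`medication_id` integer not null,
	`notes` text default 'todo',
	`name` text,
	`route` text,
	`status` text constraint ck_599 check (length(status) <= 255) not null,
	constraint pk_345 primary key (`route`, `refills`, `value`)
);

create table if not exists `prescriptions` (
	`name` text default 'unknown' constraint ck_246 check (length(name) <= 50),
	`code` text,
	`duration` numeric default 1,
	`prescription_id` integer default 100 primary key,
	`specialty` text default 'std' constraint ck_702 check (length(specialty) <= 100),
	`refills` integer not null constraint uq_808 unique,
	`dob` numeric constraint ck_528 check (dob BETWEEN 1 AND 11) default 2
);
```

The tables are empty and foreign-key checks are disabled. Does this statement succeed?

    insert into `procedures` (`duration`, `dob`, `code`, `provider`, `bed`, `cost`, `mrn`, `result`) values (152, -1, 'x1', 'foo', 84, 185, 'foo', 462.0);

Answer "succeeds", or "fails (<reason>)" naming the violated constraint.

fails (NOT NULL on procedure_id)

procedure_id is omitted from the column list and has no DEFAULT, so it would receive NULL.
But procedure_id is declared NOT NULL.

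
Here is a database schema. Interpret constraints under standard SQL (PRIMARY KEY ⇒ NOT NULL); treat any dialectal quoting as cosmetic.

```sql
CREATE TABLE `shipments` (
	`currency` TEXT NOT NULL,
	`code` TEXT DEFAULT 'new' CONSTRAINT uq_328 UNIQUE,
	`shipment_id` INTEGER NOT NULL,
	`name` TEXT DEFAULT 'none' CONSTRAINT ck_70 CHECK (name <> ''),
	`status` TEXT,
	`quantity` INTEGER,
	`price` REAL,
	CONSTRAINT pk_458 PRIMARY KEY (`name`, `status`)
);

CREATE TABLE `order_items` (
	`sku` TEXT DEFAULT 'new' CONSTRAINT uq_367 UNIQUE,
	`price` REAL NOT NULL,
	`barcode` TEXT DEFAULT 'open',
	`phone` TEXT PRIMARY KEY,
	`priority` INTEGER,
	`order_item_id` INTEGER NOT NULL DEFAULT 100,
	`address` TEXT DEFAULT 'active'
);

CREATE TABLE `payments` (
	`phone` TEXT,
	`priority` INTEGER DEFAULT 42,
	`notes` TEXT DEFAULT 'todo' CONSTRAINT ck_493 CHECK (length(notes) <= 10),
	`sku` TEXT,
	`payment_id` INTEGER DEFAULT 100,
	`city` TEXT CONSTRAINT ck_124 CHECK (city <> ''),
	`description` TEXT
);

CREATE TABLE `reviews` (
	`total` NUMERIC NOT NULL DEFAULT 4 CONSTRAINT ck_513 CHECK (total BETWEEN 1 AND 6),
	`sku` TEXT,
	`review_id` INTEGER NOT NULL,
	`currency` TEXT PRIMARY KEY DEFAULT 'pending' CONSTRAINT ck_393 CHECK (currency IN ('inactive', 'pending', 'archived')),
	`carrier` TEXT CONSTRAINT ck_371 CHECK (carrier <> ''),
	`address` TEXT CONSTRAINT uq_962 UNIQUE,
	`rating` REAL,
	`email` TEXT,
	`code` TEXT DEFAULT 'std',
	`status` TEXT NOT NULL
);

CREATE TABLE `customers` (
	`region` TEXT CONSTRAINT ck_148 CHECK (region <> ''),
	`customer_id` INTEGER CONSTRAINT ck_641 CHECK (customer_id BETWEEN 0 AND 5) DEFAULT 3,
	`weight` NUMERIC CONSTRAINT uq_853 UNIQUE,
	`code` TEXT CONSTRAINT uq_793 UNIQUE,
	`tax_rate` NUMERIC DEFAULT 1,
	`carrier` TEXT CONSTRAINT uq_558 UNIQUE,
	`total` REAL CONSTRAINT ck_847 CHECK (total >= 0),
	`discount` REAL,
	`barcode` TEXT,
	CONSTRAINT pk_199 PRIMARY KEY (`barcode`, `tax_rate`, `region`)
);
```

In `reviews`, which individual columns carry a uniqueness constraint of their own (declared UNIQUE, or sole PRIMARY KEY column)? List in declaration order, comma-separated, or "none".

- total: no UNIQUE or single-column PK constraint.
- sku: no UNIQUE or single-column PK constraint.
- review_id: no UNIQUE or single-column PK constraint.
- currency: single-column PRIMARY KEY → unique.
- carrier: no UNIQUE or single-column PK constraint.
- address: declared UNIQUE → unique.
- rating: no UNIQUE or single-column PK constraint.
- email: no UNIQUE or single-column PK constraint.
- code: no UNIQUE or single-column PK constraint.
- status: no UNIQUE or single-column PK constraint.

currency, address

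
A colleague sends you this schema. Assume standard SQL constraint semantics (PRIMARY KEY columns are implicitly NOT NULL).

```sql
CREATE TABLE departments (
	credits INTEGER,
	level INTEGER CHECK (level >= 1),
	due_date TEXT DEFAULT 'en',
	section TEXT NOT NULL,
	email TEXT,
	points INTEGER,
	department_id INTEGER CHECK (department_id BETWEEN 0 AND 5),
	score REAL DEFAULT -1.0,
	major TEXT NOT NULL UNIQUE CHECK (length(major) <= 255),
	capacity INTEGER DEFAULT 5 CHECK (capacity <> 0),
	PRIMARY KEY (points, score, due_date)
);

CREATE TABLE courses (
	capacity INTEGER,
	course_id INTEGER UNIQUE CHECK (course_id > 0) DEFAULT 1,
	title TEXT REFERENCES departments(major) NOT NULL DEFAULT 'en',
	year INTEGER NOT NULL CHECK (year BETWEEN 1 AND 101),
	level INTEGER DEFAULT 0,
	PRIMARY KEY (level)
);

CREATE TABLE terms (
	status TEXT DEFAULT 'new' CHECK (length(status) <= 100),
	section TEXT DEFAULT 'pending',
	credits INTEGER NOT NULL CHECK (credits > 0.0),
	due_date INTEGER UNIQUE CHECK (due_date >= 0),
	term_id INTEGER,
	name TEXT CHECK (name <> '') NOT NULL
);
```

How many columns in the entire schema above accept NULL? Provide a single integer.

departments: 5 nullable (credits, level, email, department_id, capacity — PK (points, score, due_date) and explicit NOT NULL columns excluded).
courses: 2 nullable (capacity, course_id — PK (level) and explicit NOT NULL columns excluded).
terms: 4 nullable (status, section, due_date, term_id — PK none and explicit NOT NULL columns excluded).
Total: 5 + 2 + 4 = 11.

11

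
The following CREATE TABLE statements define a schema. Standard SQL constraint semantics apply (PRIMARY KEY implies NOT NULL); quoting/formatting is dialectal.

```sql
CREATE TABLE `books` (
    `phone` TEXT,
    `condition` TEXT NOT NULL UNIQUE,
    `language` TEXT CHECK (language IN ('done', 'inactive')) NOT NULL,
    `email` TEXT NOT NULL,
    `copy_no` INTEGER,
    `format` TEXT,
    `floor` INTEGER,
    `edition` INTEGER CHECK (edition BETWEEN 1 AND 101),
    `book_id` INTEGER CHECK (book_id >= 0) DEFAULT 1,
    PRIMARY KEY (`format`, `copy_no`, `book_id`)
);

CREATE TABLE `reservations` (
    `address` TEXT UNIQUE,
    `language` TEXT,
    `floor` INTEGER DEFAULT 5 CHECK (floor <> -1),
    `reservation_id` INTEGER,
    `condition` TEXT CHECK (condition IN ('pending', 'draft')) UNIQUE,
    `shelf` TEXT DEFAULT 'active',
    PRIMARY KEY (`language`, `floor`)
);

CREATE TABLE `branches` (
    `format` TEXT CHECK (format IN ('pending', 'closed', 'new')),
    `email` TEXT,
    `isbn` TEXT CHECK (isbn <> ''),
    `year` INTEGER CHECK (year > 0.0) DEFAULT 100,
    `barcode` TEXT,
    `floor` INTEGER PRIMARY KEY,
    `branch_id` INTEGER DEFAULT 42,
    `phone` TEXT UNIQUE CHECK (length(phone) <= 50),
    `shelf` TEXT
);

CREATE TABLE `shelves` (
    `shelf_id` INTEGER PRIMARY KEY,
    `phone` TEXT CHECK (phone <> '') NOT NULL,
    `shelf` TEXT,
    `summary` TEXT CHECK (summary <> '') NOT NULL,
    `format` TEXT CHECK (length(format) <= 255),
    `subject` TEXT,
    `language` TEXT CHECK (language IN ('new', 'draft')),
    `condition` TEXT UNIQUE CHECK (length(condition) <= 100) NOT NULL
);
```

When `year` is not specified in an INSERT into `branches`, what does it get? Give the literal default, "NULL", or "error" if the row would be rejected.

100

year has an explicit DEFAULT 100.
When the column is omitted from an INSERT, that default is used.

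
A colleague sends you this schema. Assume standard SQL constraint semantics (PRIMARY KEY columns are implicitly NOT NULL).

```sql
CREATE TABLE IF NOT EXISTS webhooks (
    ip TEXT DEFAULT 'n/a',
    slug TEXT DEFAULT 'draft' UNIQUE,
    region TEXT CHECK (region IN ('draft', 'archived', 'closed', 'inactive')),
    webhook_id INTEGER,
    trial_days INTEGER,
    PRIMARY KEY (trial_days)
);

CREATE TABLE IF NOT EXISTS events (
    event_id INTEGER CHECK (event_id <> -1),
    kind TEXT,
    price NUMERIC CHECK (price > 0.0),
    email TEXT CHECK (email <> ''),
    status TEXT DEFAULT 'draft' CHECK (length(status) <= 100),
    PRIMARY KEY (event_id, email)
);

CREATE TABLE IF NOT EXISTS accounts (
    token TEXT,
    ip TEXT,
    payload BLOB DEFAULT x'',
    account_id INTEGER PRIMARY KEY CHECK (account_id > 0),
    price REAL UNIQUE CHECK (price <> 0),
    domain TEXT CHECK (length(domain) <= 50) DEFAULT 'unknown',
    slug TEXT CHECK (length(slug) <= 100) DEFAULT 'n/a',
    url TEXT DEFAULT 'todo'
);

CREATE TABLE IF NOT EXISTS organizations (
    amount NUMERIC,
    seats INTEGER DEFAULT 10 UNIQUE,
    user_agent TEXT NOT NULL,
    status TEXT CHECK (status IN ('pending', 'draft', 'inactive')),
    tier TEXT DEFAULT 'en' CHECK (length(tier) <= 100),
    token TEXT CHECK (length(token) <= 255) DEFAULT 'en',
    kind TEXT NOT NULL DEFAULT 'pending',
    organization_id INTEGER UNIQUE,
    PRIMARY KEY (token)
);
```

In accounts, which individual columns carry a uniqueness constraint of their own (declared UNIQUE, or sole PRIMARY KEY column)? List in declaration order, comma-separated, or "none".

account_id, price

- token: no UNIQUE or single-column PK constraint.
- ip: no UNIQUE or single-column PK constraint.
- payload: no UNIQUE or single-column PK constraint.
- account_id: single-column PRIMARY KEY → unique.
- price: declared UNIQUE → unique.
- domain: no UNIQUE or single-column PK constraint.
- slug: no UNIQUE or single-column PK constraint.
- url: no UNIQUE or single-column PK constraint.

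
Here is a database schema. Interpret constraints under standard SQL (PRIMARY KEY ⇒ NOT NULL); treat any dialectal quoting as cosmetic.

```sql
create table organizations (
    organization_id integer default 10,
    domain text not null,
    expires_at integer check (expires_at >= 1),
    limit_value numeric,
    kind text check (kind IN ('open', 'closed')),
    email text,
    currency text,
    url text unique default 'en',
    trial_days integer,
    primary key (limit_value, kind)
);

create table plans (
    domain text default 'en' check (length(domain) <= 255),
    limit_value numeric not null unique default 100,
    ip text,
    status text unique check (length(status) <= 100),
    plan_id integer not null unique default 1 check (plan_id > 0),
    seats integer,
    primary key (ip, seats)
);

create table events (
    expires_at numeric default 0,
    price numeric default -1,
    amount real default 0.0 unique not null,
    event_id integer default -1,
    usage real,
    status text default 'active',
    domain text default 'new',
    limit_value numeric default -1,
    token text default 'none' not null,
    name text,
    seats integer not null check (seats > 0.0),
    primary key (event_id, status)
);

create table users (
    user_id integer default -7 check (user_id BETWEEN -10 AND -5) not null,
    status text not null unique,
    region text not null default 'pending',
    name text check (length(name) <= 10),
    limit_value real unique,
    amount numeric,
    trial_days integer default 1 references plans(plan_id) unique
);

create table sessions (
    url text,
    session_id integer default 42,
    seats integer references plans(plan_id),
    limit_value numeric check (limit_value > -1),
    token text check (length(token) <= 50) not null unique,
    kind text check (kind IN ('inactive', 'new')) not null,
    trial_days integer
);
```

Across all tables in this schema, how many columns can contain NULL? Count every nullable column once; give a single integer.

organizations: 6 nullable (organization_id, expires_at, email, currency, url, trial_days — PK (limit_value, kind) and explicit NOT NULL columns excluded).
plans: 2 nullable (domain, status — PK (ip, seats) and explicit NOT NULL columns excluded).
events: 6 nullable (expires_at, price, usage, domain, limit_value, name — PK (event_id, status) and explicit NOT NULL columns excluded).
users: 4 nullable (name, limit_value, amount, trial_days — PK none and explicit NOT NULL columns excluded).
sessions: 5 nullable (url, session_id, seats, limit_value, trial_days — PK none and explicit NOT NULL columns excluded).
Total: 6 + 2 + 6 + 4 + 5 = 23.

23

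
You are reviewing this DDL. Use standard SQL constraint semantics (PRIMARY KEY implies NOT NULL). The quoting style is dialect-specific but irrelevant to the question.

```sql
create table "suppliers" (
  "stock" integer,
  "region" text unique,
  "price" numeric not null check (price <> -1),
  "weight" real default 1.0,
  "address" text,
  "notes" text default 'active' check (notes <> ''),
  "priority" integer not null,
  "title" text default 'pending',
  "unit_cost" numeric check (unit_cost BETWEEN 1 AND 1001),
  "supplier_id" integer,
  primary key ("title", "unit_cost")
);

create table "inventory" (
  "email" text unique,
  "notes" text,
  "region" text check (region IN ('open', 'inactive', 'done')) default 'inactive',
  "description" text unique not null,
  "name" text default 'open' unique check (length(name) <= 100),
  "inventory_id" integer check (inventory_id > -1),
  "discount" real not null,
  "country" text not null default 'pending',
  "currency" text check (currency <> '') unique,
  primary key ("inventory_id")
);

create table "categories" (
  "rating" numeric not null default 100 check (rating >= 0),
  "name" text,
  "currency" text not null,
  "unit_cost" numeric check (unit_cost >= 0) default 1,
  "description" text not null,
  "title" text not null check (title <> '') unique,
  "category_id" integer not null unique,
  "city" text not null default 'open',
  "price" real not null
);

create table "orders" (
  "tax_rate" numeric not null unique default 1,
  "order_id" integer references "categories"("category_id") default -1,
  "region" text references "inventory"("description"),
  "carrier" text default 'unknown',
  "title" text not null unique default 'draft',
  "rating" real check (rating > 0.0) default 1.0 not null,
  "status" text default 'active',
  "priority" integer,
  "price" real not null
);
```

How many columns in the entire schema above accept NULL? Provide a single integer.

18

suppliers: 6 nullable (stock, region, weight, address, notes, supplier_id — PK (title, unit_cost) and explicit NOT NULL columns excluded).
inventory: 5 nullable (email, notes, region, name, currency — PK (inventory_id) and explicit NOT NULL columns excluded).
categories: 2 nullable (name, unit_cost — PK none and explicit NOT NULL columns excluded).
orders: 5 nullable (order_id, region, carrier, status, priority — PK none and explicit NOT NULL columns excluded).
Total: 6 + 5 + 2 + 5 = 18.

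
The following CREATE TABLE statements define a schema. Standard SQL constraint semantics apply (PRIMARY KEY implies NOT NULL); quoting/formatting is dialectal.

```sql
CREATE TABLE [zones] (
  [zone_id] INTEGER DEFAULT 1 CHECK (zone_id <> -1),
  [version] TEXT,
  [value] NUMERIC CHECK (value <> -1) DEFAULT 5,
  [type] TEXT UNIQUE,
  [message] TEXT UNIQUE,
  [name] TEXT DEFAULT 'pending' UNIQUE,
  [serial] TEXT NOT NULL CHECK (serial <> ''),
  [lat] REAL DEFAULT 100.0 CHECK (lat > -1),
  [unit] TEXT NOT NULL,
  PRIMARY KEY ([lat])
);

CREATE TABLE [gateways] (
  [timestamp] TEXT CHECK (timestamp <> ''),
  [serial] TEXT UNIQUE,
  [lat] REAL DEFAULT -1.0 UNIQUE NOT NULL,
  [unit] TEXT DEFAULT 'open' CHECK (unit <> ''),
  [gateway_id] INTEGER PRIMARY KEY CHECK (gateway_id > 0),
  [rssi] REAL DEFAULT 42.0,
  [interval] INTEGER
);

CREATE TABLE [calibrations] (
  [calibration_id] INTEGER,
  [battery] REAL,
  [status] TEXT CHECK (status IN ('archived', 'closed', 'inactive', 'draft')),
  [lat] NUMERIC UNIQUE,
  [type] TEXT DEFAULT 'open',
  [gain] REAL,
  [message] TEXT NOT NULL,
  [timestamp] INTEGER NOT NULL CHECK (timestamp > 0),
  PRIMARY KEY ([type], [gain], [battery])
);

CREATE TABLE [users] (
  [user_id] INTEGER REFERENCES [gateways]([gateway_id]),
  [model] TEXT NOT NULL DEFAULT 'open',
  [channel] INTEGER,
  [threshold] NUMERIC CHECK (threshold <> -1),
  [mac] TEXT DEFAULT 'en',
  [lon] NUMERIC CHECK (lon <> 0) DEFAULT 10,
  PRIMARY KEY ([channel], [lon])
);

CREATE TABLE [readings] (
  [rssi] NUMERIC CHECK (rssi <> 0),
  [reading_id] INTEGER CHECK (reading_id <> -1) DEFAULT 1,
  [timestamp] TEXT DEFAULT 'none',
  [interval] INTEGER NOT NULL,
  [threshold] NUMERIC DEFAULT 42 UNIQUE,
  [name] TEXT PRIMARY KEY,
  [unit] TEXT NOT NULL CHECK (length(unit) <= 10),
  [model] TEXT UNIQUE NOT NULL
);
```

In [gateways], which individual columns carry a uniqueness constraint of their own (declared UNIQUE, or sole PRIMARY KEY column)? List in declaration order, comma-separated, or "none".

serial, lat, gateway_id

- timestamp: no UNIQUE or single-column PK constraint.
- serial: declared UNIQUE → unique.
- lat: declared UNIQUE → unique.
- unit: no UNIQUE or single-column PK constraint.
- gateway_id: single-column PRIMARY KEY → unique.
- rssi: no UNIQUE or single-column PK constraint.
- interval: no UNIQUE or single-column PK constraint.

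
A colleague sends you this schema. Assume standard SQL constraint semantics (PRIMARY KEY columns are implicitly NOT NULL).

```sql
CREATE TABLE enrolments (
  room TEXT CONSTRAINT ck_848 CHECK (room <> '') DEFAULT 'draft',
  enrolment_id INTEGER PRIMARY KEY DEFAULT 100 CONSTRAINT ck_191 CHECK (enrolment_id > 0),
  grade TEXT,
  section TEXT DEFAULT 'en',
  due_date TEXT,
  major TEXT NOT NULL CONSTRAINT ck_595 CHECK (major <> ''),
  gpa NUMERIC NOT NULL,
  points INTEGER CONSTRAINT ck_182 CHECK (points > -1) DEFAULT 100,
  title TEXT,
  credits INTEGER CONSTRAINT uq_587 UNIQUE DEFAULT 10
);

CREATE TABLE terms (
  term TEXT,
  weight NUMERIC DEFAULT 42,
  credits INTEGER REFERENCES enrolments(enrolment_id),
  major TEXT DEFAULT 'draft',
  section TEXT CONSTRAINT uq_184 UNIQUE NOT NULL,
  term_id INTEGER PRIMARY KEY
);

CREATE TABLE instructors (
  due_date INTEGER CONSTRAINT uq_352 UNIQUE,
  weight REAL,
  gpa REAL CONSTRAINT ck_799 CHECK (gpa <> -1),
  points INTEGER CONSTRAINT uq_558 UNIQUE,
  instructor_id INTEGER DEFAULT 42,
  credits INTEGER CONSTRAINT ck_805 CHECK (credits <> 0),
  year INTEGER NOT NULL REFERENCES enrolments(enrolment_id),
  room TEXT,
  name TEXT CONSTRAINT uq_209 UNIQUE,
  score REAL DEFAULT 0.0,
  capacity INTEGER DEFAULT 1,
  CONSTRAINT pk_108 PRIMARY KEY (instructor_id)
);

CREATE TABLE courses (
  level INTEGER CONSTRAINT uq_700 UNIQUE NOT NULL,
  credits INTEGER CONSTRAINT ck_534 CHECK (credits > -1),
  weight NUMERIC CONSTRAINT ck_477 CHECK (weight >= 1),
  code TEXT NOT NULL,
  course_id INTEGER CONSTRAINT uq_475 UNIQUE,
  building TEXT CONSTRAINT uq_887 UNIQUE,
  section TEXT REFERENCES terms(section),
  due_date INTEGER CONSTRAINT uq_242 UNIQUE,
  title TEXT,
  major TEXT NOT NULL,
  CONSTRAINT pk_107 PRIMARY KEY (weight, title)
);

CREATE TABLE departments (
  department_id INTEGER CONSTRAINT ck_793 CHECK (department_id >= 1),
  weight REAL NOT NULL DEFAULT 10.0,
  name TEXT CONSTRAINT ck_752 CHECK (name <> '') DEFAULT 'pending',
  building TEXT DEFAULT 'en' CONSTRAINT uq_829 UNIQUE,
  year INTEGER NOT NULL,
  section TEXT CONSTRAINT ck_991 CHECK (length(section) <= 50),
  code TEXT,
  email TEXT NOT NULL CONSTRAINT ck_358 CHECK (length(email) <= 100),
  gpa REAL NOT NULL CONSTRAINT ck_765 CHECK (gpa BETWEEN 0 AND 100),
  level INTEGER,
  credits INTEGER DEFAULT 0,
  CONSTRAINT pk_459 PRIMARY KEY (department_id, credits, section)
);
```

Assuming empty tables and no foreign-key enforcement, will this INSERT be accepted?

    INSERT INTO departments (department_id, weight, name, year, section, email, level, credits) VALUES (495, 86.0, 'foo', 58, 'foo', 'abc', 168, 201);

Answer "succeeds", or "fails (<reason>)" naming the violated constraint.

gpa is omitted from the column list and has no DEFAULT, so it would receive NULL.
But gpa is declared NOT NULL.

fails (NOT NULL on gpa)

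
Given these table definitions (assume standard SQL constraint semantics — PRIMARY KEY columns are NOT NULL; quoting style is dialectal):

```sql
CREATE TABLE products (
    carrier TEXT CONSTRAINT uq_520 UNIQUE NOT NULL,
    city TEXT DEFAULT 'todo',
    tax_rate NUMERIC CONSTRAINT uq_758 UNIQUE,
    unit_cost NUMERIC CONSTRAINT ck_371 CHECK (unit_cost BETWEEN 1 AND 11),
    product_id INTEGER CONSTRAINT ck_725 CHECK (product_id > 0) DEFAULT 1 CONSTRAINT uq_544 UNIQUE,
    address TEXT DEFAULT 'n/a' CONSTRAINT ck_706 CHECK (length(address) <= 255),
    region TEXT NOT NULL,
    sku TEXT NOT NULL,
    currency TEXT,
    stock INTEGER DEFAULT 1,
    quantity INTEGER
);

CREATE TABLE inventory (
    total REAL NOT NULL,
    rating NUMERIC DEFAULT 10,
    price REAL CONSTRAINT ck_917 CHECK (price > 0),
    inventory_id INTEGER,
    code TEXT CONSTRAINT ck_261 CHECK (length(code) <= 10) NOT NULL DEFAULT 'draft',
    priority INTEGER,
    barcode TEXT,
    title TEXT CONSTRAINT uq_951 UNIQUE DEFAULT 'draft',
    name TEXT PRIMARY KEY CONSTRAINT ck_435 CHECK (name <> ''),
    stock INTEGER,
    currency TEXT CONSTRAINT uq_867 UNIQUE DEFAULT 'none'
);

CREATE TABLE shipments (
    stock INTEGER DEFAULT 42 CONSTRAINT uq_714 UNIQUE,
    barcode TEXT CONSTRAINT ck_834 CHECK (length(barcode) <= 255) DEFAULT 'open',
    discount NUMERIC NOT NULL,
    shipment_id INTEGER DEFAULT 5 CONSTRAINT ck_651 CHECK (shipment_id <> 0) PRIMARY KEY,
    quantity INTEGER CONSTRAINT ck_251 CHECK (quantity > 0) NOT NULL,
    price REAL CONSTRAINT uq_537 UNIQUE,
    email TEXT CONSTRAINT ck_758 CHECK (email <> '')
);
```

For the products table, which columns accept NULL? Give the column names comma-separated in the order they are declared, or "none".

city, tax_rate, unit_cost, product_id, address, currency, stock, quantity

- carrier: declared NOT NULL → not nullable.
- city: DEFAULT only fills an omitted column; an explicit NULL is still allowed → nullable.
- tax_rate: UNIQUE does not imply NOT NULL → nullable.
- unit_cost: CHECK does not forbid NULL (a CHECK constraint passes when its expression is NULL) → nullable.
- product_id: CHECK does not forbid NULL (a CHECK constraint passes when its expression is NULL) → nullable.
- address: CHECK does not forbid NULL (a CHECK constraint passes when its expression is NULL) → nullable.
- region: declared NOT NULL → not nullable.
- sku: declared NOT NULL → not nullable.
- currency: no NOT NULL constraint applies → nullable.
- stock: DEFAULT only fills an omitted column; an explicit NULL is still allowed → nullable.
- quantity: no NOT NULL constraint applies → nullable.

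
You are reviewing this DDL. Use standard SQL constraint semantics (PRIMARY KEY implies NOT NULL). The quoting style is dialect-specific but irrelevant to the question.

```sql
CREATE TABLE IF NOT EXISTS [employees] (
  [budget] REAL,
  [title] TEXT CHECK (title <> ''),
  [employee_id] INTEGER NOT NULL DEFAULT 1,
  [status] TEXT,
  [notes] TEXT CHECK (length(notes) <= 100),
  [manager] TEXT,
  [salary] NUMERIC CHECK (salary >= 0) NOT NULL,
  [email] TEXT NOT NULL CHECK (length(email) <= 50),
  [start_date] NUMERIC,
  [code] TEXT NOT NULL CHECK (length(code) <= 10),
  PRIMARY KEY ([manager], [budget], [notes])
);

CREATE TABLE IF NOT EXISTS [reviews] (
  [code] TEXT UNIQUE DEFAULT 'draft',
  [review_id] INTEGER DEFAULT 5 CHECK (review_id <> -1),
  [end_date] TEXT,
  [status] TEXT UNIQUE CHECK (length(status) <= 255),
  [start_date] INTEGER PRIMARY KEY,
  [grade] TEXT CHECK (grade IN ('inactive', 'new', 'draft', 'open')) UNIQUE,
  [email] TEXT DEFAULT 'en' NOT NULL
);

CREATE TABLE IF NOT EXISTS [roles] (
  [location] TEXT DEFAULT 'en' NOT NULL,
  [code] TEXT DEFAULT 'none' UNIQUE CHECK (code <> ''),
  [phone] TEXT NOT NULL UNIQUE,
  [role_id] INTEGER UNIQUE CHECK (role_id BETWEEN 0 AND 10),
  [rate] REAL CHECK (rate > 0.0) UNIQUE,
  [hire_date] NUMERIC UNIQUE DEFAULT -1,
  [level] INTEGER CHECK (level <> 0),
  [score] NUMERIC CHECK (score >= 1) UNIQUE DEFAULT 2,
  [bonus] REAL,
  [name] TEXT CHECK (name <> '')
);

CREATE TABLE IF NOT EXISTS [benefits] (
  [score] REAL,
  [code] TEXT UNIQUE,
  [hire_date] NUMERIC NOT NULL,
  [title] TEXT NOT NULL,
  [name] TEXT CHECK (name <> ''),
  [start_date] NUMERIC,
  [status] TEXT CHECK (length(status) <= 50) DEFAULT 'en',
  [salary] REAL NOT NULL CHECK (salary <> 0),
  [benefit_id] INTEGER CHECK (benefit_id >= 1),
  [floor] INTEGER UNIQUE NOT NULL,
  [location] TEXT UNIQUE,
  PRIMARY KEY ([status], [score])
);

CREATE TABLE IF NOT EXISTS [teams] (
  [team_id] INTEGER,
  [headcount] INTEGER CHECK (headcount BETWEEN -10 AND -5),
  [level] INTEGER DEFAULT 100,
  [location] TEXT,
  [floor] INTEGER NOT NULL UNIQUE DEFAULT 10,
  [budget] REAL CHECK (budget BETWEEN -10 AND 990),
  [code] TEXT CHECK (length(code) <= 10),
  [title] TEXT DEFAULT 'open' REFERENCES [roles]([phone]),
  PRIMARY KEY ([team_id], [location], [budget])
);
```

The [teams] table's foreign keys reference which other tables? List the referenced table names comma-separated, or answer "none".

roles

- title REFERENCES roles(phone).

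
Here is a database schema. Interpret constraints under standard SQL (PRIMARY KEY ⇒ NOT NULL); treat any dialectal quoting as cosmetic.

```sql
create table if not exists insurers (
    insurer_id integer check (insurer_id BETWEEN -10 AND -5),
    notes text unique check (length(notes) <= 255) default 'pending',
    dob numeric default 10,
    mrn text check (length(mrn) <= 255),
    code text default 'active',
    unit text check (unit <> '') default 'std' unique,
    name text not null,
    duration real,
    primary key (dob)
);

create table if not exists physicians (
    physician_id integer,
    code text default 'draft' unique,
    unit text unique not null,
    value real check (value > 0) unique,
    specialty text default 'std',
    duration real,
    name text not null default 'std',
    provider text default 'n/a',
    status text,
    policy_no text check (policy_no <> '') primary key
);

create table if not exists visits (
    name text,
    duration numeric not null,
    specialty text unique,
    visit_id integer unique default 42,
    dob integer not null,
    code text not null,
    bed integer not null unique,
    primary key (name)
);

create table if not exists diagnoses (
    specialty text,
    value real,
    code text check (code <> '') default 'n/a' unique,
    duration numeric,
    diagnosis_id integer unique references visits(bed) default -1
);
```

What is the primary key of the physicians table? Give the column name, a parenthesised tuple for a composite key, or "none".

policy_no is declared PRIMARY KEY inline on the column.

policy_no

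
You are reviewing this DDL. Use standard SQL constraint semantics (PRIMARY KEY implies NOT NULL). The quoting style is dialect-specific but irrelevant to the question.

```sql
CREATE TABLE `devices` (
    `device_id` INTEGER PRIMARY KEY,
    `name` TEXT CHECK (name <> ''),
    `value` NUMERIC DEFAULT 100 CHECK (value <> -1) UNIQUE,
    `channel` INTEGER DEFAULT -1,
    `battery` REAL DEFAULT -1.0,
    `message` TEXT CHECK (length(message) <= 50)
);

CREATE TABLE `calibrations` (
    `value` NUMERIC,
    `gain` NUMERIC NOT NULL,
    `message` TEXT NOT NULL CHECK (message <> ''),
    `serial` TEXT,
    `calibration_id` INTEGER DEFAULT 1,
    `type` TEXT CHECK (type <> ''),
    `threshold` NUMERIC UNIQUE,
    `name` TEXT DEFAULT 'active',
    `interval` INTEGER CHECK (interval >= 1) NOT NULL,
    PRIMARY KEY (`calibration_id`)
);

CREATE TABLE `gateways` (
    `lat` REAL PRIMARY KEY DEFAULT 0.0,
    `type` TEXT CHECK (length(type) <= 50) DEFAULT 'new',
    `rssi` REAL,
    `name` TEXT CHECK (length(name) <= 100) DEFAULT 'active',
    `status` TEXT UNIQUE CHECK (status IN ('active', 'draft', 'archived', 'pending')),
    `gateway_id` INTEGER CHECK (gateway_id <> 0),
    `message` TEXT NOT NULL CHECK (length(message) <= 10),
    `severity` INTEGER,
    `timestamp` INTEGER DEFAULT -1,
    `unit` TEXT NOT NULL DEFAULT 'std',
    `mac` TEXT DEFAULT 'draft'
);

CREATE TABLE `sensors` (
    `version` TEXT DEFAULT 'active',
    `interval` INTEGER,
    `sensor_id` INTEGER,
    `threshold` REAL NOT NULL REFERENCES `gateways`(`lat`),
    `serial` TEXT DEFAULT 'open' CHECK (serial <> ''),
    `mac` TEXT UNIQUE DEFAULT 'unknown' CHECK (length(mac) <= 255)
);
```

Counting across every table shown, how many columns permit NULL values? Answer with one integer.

devices: 5 nullable (name, value, channel, battery, message — PK (device_id) and explicit NOT NULL columns excluded).
calibrations: 5 nullable (value, serial, type, threshold, name — PK (calibration_id) and explicit NOT NULL columns excluded).
gateways: 8 nullable (type, rssi, name, status, gateway_id, severity, timestamp, mac — PK (lat) and explicit NOT NULL columns excluded).
sensors: 5 nullable (version, interval, sensor_id, serial, mac — PK none and explicit NOT NULL columns excluded).
Total: 5 + 5 + 8 + 5 = 23.

23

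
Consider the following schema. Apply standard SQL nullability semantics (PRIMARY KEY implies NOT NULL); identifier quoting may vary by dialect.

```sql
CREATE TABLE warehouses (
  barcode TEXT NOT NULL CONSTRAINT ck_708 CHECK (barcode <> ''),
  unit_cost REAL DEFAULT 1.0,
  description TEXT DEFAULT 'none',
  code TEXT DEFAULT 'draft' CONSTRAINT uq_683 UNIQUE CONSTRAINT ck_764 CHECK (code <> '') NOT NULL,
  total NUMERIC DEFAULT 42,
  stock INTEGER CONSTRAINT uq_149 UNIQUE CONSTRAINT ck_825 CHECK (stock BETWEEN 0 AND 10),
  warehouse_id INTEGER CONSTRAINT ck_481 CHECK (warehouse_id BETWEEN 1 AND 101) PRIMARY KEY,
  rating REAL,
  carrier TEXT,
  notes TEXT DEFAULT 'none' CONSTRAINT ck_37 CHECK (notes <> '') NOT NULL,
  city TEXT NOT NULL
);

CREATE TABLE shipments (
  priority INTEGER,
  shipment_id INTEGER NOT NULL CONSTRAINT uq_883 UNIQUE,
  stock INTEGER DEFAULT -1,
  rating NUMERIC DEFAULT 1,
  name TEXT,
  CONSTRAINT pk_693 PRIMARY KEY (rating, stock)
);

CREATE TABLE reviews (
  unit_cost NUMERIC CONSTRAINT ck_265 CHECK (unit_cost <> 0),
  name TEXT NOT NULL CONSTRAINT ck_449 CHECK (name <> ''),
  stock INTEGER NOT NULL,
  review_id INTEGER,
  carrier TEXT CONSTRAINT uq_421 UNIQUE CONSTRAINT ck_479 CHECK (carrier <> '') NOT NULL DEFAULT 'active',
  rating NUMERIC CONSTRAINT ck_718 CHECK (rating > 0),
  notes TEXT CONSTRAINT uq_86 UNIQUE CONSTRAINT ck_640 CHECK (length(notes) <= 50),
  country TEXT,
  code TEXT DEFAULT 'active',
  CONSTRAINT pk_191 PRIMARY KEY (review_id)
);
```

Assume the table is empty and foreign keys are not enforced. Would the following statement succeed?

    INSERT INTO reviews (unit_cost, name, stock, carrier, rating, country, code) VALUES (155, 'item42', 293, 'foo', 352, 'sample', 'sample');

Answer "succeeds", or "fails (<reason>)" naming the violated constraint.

fails (NOT NULL on review_id)

review_id is omitted from the column list and has no DEFAULT, so it would receive NULL.
But review_id is part of the PRIMARY KEY (implied NOT NULL).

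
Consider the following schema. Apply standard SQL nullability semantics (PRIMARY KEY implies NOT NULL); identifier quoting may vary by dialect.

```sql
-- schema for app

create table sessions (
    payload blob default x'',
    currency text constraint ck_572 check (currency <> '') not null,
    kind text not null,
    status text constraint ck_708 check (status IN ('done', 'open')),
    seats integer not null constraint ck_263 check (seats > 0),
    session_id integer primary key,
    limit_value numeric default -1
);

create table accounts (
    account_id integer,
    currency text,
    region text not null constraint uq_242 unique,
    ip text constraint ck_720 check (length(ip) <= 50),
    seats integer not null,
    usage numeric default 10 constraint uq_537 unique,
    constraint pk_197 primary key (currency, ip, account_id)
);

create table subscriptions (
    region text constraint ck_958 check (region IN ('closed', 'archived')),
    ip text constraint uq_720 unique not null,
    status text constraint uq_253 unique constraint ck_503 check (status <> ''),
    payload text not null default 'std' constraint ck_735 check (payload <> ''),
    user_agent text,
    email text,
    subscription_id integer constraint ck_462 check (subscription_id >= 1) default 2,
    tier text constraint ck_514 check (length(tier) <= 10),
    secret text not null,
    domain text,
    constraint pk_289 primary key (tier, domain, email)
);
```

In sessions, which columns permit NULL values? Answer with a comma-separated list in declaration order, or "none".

- payload: DEFAULT only fills an omitted column; an explicit NULL is still allowed → nullable.
- currency: declared NOT NULL → not nullable.
- kind: declared NOT NULL → not nullable.
- status: CHECK does not forbid NULL (a CHECK constraint passes when its expression is NULL) → nullable.
- seats: declared NOT NULL → not nullable.
- session_id: part of the PRIMARY KEY, which implies NOT NULL → not nullable.
- limit_value: DEFAULT only fills an omitted column; an explicit NULL is still allowed → nullable.

payload, status, limit_value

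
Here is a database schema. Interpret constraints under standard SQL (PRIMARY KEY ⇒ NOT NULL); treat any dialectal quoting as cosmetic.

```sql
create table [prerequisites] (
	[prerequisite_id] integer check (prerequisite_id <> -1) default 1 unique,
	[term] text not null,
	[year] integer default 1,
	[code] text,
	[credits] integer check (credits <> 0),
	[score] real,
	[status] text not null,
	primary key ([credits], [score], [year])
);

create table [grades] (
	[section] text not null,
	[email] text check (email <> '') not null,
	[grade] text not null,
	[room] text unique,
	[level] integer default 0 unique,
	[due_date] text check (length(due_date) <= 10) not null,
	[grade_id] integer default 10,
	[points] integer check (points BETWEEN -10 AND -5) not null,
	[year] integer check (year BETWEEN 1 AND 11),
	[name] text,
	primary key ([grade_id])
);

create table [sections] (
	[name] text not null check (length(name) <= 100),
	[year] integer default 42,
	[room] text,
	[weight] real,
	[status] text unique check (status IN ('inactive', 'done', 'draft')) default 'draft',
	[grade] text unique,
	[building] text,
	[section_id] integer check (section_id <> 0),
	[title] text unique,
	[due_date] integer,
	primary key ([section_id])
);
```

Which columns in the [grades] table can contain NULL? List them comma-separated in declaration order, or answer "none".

- section: declared NOT NULL → not nullable.
- email: declared NOT NULL → not nullable.
- grade: declared NOT NULL → not nullable.
- room: UNIQUE does not imply NOT NULL → nullable.
- level: UNIQUE does not imply NOT NULL → nullable.
- due_date: declared NOT NULL → not nullable.
- grade_id: part of the PRIMARY KEY, which implies NOT NULL → not nullable.
- points: declared NOT NULL → not nullable.
- year: CHECK does not forbid NULL (a CHECK constraint passes when its expression is NULL) → nullable.
- name: no NOT NULL constraint applies → nullable.

room, level, year, name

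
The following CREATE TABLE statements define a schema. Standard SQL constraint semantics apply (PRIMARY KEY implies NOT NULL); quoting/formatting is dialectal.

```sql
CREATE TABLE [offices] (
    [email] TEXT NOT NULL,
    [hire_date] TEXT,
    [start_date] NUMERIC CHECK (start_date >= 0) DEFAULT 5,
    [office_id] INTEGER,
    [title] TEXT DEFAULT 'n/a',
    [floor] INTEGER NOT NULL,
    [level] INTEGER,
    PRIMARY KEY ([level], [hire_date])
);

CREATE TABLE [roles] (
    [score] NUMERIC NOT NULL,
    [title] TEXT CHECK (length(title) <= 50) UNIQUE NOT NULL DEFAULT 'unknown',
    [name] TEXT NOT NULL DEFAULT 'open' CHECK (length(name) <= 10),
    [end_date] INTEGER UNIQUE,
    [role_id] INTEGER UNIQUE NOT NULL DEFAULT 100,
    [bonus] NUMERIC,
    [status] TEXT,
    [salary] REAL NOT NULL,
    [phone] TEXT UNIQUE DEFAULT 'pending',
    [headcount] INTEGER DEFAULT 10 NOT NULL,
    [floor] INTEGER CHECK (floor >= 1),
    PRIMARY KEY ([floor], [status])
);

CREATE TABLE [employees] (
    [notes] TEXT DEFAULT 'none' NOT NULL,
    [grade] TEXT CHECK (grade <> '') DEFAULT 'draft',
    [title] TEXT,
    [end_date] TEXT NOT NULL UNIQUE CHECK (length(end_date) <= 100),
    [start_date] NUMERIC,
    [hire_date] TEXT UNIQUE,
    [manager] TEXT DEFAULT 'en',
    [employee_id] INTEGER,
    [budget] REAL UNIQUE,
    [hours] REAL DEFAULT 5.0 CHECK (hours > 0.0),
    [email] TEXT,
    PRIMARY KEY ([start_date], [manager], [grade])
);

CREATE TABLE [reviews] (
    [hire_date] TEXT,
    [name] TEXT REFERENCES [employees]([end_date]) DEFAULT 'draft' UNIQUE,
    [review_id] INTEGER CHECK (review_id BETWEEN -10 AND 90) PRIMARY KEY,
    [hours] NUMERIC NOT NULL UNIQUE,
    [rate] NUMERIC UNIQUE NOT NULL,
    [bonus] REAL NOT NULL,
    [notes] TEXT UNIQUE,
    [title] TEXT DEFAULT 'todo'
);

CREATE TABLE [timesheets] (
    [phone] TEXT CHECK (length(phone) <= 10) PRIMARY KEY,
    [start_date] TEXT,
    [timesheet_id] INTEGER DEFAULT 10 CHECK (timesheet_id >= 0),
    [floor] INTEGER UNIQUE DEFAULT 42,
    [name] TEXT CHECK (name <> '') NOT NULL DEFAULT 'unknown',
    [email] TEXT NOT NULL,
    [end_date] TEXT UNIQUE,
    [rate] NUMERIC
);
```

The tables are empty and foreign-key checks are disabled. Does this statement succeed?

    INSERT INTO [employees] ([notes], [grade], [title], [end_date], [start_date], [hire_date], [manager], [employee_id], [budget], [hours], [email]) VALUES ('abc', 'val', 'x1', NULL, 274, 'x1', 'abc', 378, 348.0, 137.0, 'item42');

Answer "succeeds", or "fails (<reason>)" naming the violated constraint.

end_date is explicitly set to NULL, but end_date is declared NOT NULL.

fails (NOT NULL on end_date)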